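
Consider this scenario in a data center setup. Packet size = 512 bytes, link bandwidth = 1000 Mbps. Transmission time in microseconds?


Given: packet = 512 bytes, bandwidth = 1000 Mbps
Packet in bits = 512 * 8 = 4096 bits
Bandwidth = 1000 * 10^6 = 1000000000 bps
Time = 4096 / 1000000000 seconds
Time in us = 4096 * 10^6 / 1000000000 = 4.096

4.096


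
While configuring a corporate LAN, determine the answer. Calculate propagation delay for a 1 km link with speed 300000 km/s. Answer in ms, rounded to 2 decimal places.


Given: distance = 1 km, speed = 300000 km/s
Delay = distance / speed = 1 / 300000 seconds
Delay in ms = 1 * 1000 / 300000
Delay = 0.0033 ms
Rounded to 2 dp = 0.00 ms

0.00


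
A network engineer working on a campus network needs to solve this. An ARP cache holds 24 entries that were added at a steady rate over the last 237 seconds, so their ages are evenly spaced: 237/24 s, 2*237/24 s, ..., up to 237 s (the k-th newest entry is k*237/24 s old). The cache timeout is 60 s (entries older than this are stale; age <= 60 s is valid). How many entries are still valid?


Ages are k * 237/24 s for k = 1..24 (spacing = 9.8750 s).
Entry k is valid iff k * 237/24 <= 60 iff k <= 24 * 60 / 237 = 6.0759
n_valid = floor(6.0759) = 6
(n_stale = 24 - 6 = 18)

6


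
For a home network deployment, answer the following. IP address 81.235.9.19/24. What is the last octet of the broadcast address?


Given: IP = 81.235.9.19, prefix = /24
Host bits = 32 - 24 = 8
Network last octet = 19 AND mask = 0
Host part size = 2^8 - 1 = 255
Broadcast last octet = 0 OR 255 = 255

255


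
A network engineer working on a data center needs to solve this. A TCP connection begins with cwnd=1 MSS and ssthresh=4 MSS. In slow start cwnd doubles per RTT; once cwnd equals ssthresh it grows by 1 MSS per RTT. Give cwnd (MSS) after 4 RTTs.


RTT 0: cwnd = 1 MSS (initial)
RTT 1: cwnd = 2 MSS (slow start, doubled)
RTT 2: cwnd = 4 MSS (slow start, doubled)
RTT 3: cwnd = 5 MSS (congestion avoidance, +1)
RTT 4: cwnd = 6 MSS (congestion avoidance, +1)

6


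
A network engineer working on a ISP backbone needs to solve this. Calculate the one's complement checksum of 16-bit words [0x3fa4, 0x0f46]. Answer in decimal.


Given words: [0x3fa4, 0x0f46]
Step 1: Sum all words
Raw sum = 16292 + 3910 = 20202
One's complement = ~20202 & 0xFFFF = 45333

45333


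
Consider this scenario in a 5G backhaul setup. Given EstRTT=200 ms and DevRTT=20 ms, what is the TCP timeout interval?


Given: EstRTT = 200 ms, DevRTT = 20 ms
Timeout = EstRTT + 4 * DevRTT
4 * DevRTT = 4 * 20 = 80
Timeout = 200 + 80 = 280 ms

280


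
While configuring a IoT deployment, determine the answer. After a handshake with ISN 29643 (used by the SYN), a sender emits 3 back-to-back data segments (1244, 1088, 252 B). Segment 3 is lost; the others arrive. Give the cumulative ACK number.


SYN uses sequence number 29643; first data byte = ISN + 1 = 29644.
Segment 1: SEQ = 29644, len = 1244 B, covers [29644, 30887]
Segment 2: SEQ = 30888, len = 1088 B, covers [30888, 31975]
Segment 3: SEQ = 31976, len = 252 B, covers [31976, 32227] [LOST]
In-order data received: bytes [29644, 31975] (segments 1..2).
Segment 3 missing -> gap begins at byte 31976.
Cumulative ACK = next expected in-order byte = 29644 + 1244 + 1088 = 31976

31976


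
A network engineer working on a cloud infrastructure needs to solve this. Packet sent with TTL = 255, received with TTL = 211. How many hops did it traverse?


Given: initial TTL = 255, received TTL = 211
Hops = initial TTL - received TTL
Hops = 255 - 211 = 44

44


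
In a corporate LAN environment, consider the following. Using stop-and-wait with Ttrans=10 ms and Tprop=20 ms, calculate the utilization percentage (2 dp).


Given: Ttrans = 10 ms, Tprop = 20 ms
RTT = 2 * Tprop = 2 * 20 = 40 ms
U = Ttrans / (Ttrans + RTT)
U = 10 / (10 + 40)
U = 10 / 50 = 0.2
U% = 20.00%

20.00


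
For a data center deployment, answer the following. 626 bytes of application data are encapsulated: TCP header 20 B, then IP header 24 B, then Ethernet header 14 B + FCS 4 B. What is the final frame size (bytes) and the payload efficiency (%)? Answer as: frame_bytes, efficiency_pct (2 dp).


TCP segment = 626 + 20 = 646 B
IP packet = 646 + 24 = 670 B
Ethernet frame = 670 + 14 + 4 = 688 B
Efficiency = app / frame = 626 / 688 = 0.909884 = 90.9884% -> 90.99% (2 dp)

688, 90.99


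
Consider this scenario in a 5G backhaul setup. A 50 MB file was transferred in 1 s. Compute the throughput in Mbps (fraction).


Given: file = 50 MB, time = 1 s
File in Mb = 50 * 8 = 400 Mb
Throughput = 400 / 1 Mbps
Throughput = 400 Mbps

400


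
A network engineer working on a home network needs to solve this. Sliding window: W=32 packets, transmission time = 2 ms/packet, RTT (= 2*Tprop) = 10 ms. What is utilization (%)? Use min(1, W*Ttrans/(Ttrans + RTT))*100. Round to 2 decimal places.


Given: W = 32, Ttrans = 2 ms, RTT = 10 ms (= 2 * Tprop, Tprop = 5 ms)
Cycle time = Ttrans + RTT = 2 + 10 = 12 ms (first packet sent until its ACK returns)
W * Ttrans = 32 * 2 = 64 ms of sending per cycle
W * Ttrans / (Ttrans + RTT) = 64 / 12 = 5.333333
U = min(1, 5.333333) = 1.000000
U% = 100.00%

100.00


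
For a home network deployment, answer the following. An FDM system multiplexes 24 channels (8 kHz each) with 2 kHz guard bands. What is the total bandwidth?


Given: 24 channels, 8 kHz each, guard = 2 kHz
Channel bandwidth = 24 * 8 = 192 kHz
Guard bands = 23 gaps * 2 kHz = 46 kHz
Total = 192 + 46 = 238 kHz

238


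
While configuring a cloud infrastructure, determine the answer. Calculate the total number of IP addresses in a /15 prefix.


Given: CIDR prefix /15
Host bits = 32 - 15 = 17
Total addresses = 2^17 = 131072

131072


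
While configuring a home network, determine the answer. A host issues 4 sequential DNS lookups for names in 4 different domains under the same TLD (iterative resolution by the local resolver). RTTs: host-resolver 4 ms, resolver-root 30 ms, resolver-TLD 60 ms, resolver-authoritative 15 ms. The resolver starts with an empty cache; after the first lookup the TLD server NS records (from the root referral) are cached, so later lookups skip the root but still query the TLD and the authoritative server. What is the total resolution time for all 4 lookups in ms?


Lookup 1 (cold cache): local + root + TLD + auth = 4 + 30 + 60 + 15 = 109 ms
Lookups 2..4 (TLD NS cached -> skip root; new domain -> still ask TLD and auth): local + TLD + auth = 4 + 60 + 15 = 79 ms each
Remaining 3 lookups: 3 * 79 = 237 ms
Total = 109 + 237 = 346 ms

346


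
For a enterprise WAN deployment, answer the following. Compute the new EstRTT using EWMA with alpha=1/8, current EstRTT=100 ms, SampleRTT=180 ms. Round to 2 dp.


Given: EstRTT = 100 ms, SampleRTT = 180 ms, alpha = 1/8
New EstRTT = (1 - alpha) * EstRTT + alpha * SampleRTT
(7/8) * 100 = 87.5
(1/8) * 180 = 22.5
New EstRTT = 87.5 + 22.5 = 110 ms -> 110.00 ms (2 dp)

110.00


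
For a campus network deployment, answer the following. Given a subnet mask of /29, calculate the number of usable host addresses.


Given: subnet mask /29
Host bits = 32 - 29 = 3
Total addresses = 2^3 = 8
Usable hosts = 8 - 2 (network + broadcast) = 6

6


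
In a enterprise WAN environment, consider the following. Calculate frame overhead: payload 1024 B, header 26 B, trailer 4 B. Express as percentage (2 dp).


Given: payload = 1024 B, header = 26 B, trailer = 4 B
Overhead bytes = header + trailer = 26 + 4 = 30
Total frame = payload + overhead = 1024 + 30 = 1054
Overhead % = 30 / 1054 * 100 = 2.8463% -> 2.85% (2 dp)

2.85


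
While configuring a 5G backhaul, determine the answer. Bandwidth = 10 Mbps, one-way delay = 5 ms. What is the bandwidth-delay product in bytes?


Given: bandwidth = 10 Mbps, delay = 5 ms
BDP in bits = 10 * 10^6 * 5 / 1000
BDP in bits = 50000
BDP in bytes = 50000 / 8 = 6250

6250


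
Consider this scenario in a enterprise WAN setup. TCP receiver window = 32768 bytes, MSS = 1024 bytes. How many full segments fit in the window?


Given: RWND = 32768 bytes, MSS = 1024 bytes
Full segments = floor(RWND / MSS)
Full segments = floor(32768 / 1024)
Full segments = floor(32.0) = 32

32


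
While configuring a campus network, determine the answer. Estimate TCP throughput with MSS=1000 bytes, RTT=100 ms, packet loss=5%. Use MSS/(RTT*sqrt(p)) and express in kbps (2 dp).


Given: MSS = 1000 bytes, RTT = 100 ms, loss = 5%
RTT in seconds = 100 / 1000 = 0.1
Loss rate = 5% = 0.05
sqrt(loss) = sqrt(0.05) = 0.223606797750
Throughput (bytes/s) = 1000 / (0.1 * 0.223606797750) = 44721.3595
Throughput (kbps) = 44721.3595 * 8 / 1000 = 357.770876 -> 357.77 kbps (2 dp)

357.77


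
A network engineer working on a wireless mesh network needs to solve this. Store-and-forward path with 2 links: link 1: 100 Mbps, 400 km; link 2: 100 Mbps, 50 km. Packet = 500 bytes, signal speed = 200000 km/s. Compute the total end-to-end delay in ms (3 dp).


Packet = 500 bytes = 4000 bits. Store-and-forward: sum (t_trans + t_prop) per link.
Link 1: t_trans = 4000/(100*10^6) s = 0.0400 ms; t_prop = 400/200000 s = 2.0000 ms; subtotal = 2.0400 ms
Link 2: t_trans = 4000/(100*10^6) s = 0.0400 ms; t_prop = 50/200000 s = 0.2500 ms; subtotal = 0.2900 ms
End-to-end = 2.0400 + 0.2900 = 2.3300 ms -> 2.330 ms (3 dp)

2.330


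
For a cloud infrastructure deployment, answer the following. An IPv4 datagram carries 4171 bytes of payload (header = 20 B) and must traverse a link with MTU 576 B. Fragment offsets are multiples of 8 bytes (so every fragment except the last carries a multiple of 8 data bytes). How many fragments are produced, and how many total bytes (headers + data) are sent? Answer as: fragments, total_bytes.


Max data per non-final fragment = floor((MTU - header)/8)*8 = floor((576 - 20)/8)*8 = floor(556/8)*8 = 552 B
Final fragment needs no 8-byte alignment: it can carry up to MTU - header = 556 B
Non-final fragments needed = ceil((payload - 556) / 552) = ceil(3615/552) = ceil(6.5489) = 7
Number of fragments = 7 + 1 = 8
Fragment sizes (data): 7 * 552 B + 307 B (last, 307 <= 556 OK)
Total bytes sent = payload + n_frags * header = 4171 + 8*20 = 4171 + 160 = 4331 B

8, 4331


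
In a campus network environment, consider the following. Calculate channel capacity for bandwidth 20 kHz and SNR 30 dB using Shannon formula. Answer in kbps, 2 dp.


Given: B = 20 kHz, SNR = 30 dB
SNR linear = 10^(30/10) = 1000
1 + SNR = 1001
log2(1001) = 9.9672262588
C = 20 * 1000 * 9.9672262588 = 199344.5252 bps
C = 199.344525 kbps -> 199.34 kbps (2 dp)

199.34


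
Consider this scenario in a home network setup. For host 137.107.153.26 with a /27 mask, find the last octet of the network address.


Given: IP = 137.107.153.26, prefix = /27
Subnet mask = 255.255.255.224
Last octet of IP: 26
Last octet of mask: 224
Network last octet = 26 AND 224 = 0

0


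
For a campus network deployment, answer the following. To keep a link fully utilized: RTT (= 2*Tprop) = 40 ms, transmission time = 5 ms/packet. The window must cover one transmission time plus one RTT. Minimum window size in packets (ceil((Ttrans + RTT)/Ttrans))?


Given: Ttrans = 5 ms, RTT = 40 ms (= 2 * Tprop, Tprop = 20 ms)
Time until first ACK returns = Ttrans + RTT = 5 + 40 = 45 ms
Need W * Ttrans >= Ttrans + RTT  ->  W >= (Ttrans + RTT) / Ttrans
(Ttrans + RTT) / Ttrans = 45 / 5 = 9
W_min = ceil(9) = 9

9


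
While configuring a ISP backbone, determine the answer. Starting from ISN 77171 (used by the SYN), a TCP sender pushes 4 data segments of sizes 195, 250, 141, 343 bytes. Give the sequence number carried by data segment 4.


The SYN occupies sequence number ISN = 77171, so the first data byte is ISN + 1 = 77172.
SEQ of data segment i = (ISN + 1) + sum of payload sizes of segments 1..i-1.
Segment 1: SEQ = 77172, payload = 195 bytes
Segment 2: SEQ = 77367, payload = 250 bytes
Segment 3: SEQ = 77617, payload = 141 bytes
Segment 4: SEQ = 77758, payload = 343 bytes
SEQ of segment 4 = 77172 + 195 + 250 + 141 = 77758

77758


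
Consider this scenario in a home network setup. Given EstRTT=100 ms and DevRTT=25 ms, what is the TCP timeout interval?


Given: EstRTT = 100 ms, DevRTT = 25 ms
Timeout = EstRTT + 4 * DevRTT
4 * DevRTT = 4 * 25 = 100
Timeout = 100 + 100 = 200 ms

200


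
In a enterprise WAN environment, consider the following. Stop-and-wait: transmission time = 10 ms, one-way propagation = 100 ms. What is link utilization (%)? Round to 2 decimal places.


Given: Ttrans = 10 ms, Tprop = 100 ms
RTT = 2 * Tprop = 2 * 100 = 200 ms
U = Ttrans / (Ttrans + RTT)
U = 10 / (10 + 200)
U = 10 / 210 = 0.047619
U% = 4.76%

4.76


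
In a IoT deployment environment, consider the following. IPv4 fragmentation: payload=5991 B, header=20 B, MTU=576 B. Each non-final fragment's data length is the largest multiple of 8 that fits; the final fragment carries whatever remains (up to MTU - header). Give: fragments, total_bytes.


Max data per non-final fragment = floor((MTU - header)/8)*8 = floor((576 - 20)/8)*8 = floor(556/8)*8 = 552 B
Final fragment needs no 8-byte alignment: it can carry up to MTU - header = 556 B
Non-final fragments needed = ceil((payload - 556) / 552) = ceil(5435/552) = ceil(9.8460) = 10
Number of fragments = 10 + 1 = 11
Fragment sizes (data): 10 * 552 B + 471 B (last, 471 <= 556 OK)
Total bytes sent = payload + n_frags * header = 5991 + 11*20 = 5991 + 220 = 6211 B

11, 6211


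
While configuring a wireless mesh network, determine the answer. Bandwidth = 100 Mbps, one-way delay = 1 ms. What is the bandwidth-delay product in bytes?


Given: bandwidth = 100 Mbps, delay = 1 ms
BDP in bits = 100 * 10^6 * 1 / 1000
BDP in bits = 100000
BDP in bytes = 100000 / 8 = 12500

12500


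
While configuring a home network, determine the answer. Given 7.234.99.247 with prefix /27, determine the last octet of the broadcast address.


Given: IP = 7.234.99.247, prefix = /27
Host bits = 32 - 27 = 5
Network last octet = 247 AND mask = 224
Host part size = 2^5 - 1 = 31
Broadcast last octet = 224 OR 31 = 255

255


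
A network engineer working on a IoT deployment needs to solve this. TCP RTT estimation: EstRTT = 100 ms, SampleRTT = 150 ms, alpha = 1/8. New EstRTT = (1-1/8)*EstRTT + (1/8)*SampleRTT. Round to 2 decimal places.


Given: EstRTT = 100 ms, SampleRTT = 150 ms, alpha = 1/8
New EstRTT = (1 - alpha) * EstRTT + alpha * SampleRTT
(7/8) * 100 = 87.5
(1/8) * 150 = 18.75
New EstRTT = 87.5 + 18.75 = 106.25 ms -> 106.25 ms (2 dp)

106.25


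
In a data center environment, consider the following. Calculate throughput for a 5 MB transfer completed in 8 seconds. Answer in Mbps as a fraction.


Given: file = 5 MB, time = 8 s
File in Mb = 5 * 8 = 40 Mb
Throughput = 40 / 8 Mbps
Throughput = 5 Mbps

5


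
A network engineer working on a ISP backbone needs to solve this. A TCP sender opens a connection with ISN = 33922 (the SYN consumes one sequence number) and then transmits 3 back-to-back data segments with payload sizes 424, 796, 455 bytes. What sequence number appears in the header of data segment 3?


The SYN occupies sequence number ISN = 33922, so the first data byte is ISN + 1 = 33923.
SEQ of data segment i = (ISN + 1) + sum of payload sizes of segments 1..i-1.
Segment 1: SEQ = 33923, payload = 424 bytes
Segment 2: SEQ = 34347, payload = 796 bytes
Segment 3: SEQ = 35143, payload = 455 bytes
SEQ of segment 3 = 33923 + 424 + 796 = 35143

35143


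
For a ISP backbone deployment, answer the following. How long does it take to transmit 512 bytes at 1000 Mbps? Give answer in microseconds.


Given: packet = 512 bytes, bandwidth = 1000 Mbps
Packet in bits = 512 * 8 = 4096 bits
Bandwidth = 1000 * 10^6 = 1000000000 bps
Time = 4096 / 1000000000 seconds
Time in us = 4096 * 10^6 / 1000000000 = 4.096

4.096


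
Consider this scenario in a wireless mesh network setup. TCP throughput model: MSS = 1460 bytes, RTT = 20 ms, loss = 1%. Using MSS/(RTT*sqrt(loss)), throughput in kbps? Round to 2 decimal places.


Given: MSS = 1460 bytes, RTT = 20 ms, loss = 1%
RTT in seconds = 20 / 1000 = 0.02
Loss rate = 1% = 0.01
sqrt(loss) = sqrt(0.01) = 0.1
Throughput (bytes/s) = 1460 / (0.02 * 0.1) = 730000.0000
Throughput (kbps) = 730000.0000 * 8 / 1000 = 5840.000000 -> 5840.00 kbps (2 dp)

5840.00


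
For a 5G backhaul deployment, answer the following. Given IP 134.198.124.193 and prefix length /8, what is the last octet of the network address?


Given: IP = 134.198.124.193, prefix = /8
Subnet mask = 255.0.0.0
Last octet of IP: 193
Last octet of mask: 0
Network last octet = 193 AND 0 = 0

0


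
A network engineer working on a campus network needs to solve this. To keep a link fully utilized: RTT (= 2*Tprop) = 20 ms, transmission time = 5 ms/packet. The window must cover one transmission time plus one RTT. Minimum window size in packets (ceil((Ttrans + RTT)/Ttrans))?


Given: Ttrans = 5 ms, RTT = 20 ms (= 2 * Tprop, Tprop = 10 ms)
Time until first ACK returns = Ttrans + RTT = 5 + 20 = 25 ms
Need W * Ttrans >= Ttrans + RTT  ->  W >= (Ttrans + RTT) / Ttrans
(Ttrans + RTT) / Ttrans = 25 / 5 = 5
W_min = ceil(5) = 5

5


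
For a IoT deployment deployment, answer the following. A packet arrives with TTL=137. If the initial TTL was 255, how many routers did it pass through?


Given: initial TTL = 255, received TTL = 137
Hops = initial TTL - received TTL
Hops = 255 - 137 = 118

118


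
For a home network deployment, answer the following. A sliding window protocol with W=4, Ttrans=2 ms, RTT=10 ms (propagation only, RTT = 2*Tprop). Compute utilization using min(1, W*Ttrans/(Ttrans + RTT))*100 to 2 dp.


Given: W = 4, Ttrans = 2 ms, RTT = 10 ms (= 2 * Tprop, Tprop = 5 ms)
Cycle time = Ttrans + RTT = 2 + 10 = 12 ms (first packet sent until its ACK returns)
W * Ttrans = 4 * 2 = 8 ms of sending per cycle
W * Ttrans / (Ttrans + RTT) = 8 / 12 = 0.666667
U = min(1, 0.666667) = 0.666667
U% = 66.67%

66.67


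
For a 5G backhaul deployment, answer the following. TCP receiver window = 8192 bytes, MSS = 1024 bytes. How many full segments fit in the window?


Given: RWND = 8192 bytes, MSS = 1024 bytes
Full segments = floor(RWND / MSS)
Full segments = floor(8192 / 1024)
Full segments = floor(8.0) = 8

8


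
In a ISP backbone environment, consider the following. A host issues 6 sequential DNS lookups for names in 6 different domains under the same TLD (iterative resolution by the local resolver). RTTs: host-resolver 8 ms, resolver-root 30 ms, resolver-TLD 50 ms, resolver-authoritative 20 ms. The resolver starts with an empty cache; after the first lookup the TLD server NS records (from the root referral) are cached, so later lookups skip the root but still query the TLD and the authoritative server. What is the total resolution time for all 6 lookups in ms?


Lookup 1 (cold cache): local + root + TLD + auth = 8 + 30 + 50 + 20 = 108 ms
Lookups 2..6 (TLD NS cached -> skip root; new domain -> still ask TLD and auth): local + TLD + auth = 8 + 50 + 20 = 78 ms each
Remaining 5 lookups: 5 * 78 = 390 ms
Total = 108 + 390 = 498 ms

498


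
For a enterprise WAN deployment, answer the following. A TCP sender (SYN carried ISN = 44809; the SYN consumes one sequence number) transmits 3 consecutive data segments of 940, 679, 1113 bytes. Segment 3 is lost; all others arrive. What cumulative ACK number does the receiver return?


SYN uses sequence number 44809; first data byte = ISN + 1 = 44810.
Segment 1: SEQ = 44810, len = 940 B, covers [44810, 45749]
Segment 2: SEQ = 45750, len = 679 B, covers [45750, 46428]
Segment 3: SEQ = 46429, len = 1113 B, covers [46429, 47541] [LOST]
In-order data received: bytes [44810, 46428] (segments 1..2).
Segment 3 missing -> gap begins at byte 46429.
Cumulative ACK = next expected in-order byte = 44810 + 940 + 679 = 46429

46429


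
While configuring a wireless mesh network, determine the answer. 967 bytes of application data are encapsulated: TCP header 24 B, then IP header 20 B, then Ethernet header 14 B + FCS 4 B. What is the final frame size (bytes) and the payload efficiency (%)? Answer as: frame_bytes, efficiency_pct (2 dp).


TCP segment = 967 + 24 = 991 B
IP packet = 991 + 20 = 1011 B
Ethernet frame = 1011 + 14 + 4 = 1029 B
Efficiency = app / frame = 967 / 1029 = 0.939747 = 93.9747% -> 93.97% (2 dp)

1029, 93.97


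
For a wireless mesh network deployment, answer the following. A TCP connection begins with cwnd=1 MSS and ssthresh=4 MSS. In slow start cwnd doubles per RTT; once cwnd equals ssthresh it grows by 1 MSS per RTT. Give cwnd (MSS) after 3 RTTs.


RTT 0: cwnd = 1 MSS (initial)
RTT 1: cwnd = 2 MSS (slow start, doubled)
RTT 2: cwnd = 4 MSS (slow start, doubled)
RTT 3: cwnd = 5 MSS (congestion avoidance, +1)

5


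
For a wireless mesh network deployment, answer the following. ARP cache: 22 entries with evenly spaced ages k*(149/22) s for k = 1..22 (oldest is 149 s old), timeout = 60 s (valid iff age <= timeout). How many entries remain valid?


Ages are k * 149/22 s for k = 1..22 (spacing = 6.7727 s).
Entry k is valid iff k * 149/22 <= 60 iff k <= 22 * 60 / 149 = 8.8591
n_valid = floor(8.8591) = 8
(n_stale = 22 - 8 = 14)

8


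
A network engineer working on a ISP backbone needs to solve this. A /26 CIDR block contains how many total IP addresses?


Given: CIDR prefix /26
Host bits = 32 - 26 = 6
Total addresses = 2^6 = 64

64


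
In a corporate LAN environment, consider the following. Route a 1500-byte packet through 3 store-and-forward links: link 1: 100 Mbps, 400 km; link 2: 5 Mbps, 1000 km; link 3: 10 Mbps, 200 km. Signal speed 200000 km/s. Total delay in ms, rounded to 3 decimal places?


Packet = 1500 bytes = 12000 bits. Store-and-forward: sum (t_trans + t_prop) per link.
Link 1: t_trans = 12000/(100*10^6) s = 0.1200 ms; t_prop = 400/200000 s = 2.0000 ms; subtotal = 2.1200 ms
Link 2: t_trans = 12000/(5*10^6) s = 2.4000 ms; t_prop = 1000/200000 s = 5.0000 ms; subtotal = 7.4000 ms
Link 3: t_trans = 12000/(10*10^6) s = 1.2000 ms; t_prop = 200/200000 s = 1.0000 ms; subtotal = 2.2000 ms
End-to-end = 2.1200 + 7.4000 + 2.2000 = 11.7200 ms -> 11.720 ms (3 dp)

11.720


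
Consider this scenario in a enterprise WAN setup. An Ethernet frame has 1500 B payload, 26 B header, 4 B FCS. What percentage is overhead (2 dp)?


Given: payload = 1500 B, header = 26 B, trailer = 4 B
Overhead bytes = header + trailer = 26 + 4 = 30
Total frame = payload + overhead = 1500 + 30 = 1530
Overhead % = 30 / 1530 * 100 = 1.9608% -> 1.96% (2 dp)

1.96


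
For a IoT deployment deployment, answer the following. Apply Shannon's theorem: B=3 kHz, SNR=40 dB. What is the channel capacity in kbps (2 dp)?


Given: B = 3 kHz, SNR = 40 dB
SNR linear = 10^(40/10) = 10000
1 + SNR = 10001
log2(10001) = 13.2878566418
C = 3 * 1000 * 13.2878566418 = 39863.5699 bps
C = 39.863570 kbps -> 39.86 kbps (2 dp)

39.86


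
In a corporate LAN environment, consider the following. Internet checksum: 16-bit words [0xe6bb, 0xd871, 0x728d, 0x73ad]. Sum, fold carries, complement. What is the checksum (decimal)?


Given words: [0xe6bb, 0xd871, 0x728d, 0x73ad]
Step 1: Sum all words
Raw sum = 59067 + 55409 + 29325 + 29613 = 173414
Step 2: Fold carry: (42342 + 2) = 42344
One's complement = ~42344 & 0xFFFF = 23191

23191


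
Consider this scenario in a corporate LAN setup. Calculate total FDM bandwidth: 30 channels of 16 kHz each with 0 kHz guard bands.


Given: 30 channels, 16 kHz each, guard = 0 kHz
Channel bandwidth = 30 * 16 = 480 kHz
Guard bands = 29 gaps * 0 kHz = 0 kHz
Total = 480 + 0 = 480 kHz

480


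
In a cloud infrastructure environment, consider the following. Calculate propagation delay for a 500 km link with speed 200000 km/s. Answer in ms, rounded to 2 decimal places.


Given: distance = 500 km, speed = 200000 km/s
Delay = distance / speed = 500 / 200000 seconds
Delay in ms = 500 * 1000 / 200000
Delay = 2.5000 ms
Rounded to 2 dp = 2.50 ms

2.50


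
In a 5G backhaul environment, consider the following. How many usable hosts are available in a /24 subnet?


Given: subnet mask /24
Host bits = 32 - 24 = 8
Total addresses = 2^8 = 256
Usable hosts = 256 - 2 (network + broadcast) = 254

254


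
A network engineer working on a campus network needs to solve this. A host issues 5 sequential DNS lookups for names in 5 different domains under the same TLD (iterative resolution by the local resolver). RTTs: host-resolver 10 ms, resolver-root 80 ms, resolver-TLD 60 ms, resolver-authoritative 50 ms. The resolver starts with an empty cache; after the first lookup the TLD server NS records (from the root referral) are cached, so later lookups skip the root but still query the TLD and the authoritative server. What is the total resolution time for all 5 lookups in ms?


Lookup 1 (cold cache): local + root + TLD + auth = 10 + 80 + 60 + 50 = 200 ms
Lookups 2..5 (TLD NS cached -> skip root; new domain -> still ask TLD and auth): local + TLD + auth = 10 + 60 + 50 = 120 ms each
Remaining 4 lookups: 4 * 120 = 480 ms
Total = 200 + 480 = 680 ms

680


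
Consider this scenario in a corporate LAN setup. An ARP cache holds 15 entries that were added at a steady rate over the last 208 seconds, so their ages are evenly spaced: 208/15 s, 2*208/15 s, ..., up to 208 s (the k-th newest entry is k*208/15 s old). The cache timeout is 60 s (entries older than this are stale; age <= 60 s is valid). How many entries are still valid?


Ages are k * 208/15 s for k = 1..15 (spacing = 13.8667 s).
Entry k is valid iff k * 208/15 <= 60 iff k <= 15 * 60 / 208 = 4.3269
n_valid = floor(4.3269) = 4
(n_stale = 15 - 4 = 11)

4


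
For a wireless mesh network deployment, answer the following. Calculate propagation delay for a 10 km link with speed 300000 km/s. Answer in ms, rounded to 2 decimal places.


Given: distance = 10 km, speed = 300000 km/s
Delay = distance / speed = 10 / 300000 seconds
Delay in ms = 10 * 1000 / 300000
Delay = 0.0333 ms
Rounded to 2 dp = 0.03 ms

0.03


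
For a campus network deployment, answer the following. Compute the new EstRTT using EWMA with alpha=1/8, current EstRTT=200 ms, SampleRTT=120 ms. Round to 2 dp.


Given: EstRTT = 200 ms, SampleRTT = 120 ms, alpha = 1/8
New EstRTT = (1 - alpha) * EstRTT + alpha * SampleRTT
(7/8) * 200 = 175
(1/8) * 120 = 15
New EstRTT = 175 + 15 = 190 ms -> 190.00 ms (2 dp)

190.00


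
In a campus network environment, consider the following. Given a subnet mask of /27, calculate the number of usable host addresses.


Given: subnet mask /27
Host bits = 32 - 27 = 5
Total addresses = 2^5 = 32
Usable hosts = 32 - 2 (network + broadcast) = 30

30


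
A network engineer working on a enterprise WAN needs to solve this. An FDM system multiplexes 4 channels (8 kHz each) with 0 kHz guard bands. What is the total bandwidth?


Given: 4 channels, 8 kHz each, guard = 0 kHz
Channel bandwidth = 4 * 8 = 32 kHz
Guard bands = 3 gaps * 0 kHz = 0 kHz
Total = 32 + 0 = 32 kHz

32


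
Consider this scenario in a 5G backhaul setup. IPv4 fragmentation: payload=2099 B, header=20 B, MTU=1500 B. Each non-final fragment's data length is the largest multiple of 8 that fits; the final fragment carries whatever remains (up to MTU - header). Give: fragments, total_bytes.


Max data per non-final fragment = floor((MTU - header)/8)*8 = floor((1500 - 20)/8)*8 = floor(1480/8)*8 = 1480 B
Final fragment needs no 8-byte alignment: it can carry up to MTU - header = 1480 B
Non-final fragments needed = ceil((payload - 1480) / 1480) = ceil(619/1480) = ceil(0.4182) = 1
Number of fragments = 1 + 1 = 2
Fragment sizes (data): 1 * 1480 B + 619 B (last, 619 <= 1480 OK)
Total bytes sent = payload + n_frags * header = 2099 + 2*20 = 2099 + 40 = 2139 B

2, 2139


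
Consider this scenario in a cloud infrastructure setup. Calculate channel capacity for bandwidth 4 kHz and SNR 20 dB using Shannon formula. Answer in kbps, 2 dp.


Given: B = 4 kHz, SNR = 20 dB
SNR linear = 10^(20/10) = 100
1 + SNR = 101
log2(101) = 6.6582114828
C = 4 * 1000 * 6.6582114828 = 26632.8459 bps
C = 26.632846 kbps -> 26.63 kbps (2 dp)

26.63


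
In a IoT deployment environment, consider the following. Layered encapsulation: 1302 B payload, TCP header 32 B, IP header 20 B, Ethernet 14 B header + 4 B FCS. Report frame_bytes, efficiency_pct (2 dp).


TCP segment = 1302 + 32 = 1334 B
IP packet = 1334 + 20 = 1354 B
Ethernet frame = 1354 + 14 + 4 = 1372 B
Efficiency = app / frame = 1302 / 1372 = 0.948980 = 94.8980% -> 94.90% (2 dp)

1372, 94.90


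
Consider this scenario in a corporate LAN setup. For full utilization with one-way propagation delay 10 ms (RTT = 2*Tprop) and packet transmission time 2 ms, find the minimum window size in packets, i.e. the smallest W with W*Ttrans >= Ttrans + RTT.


Given: Ttrans = 2 ms, RTT = 20 ms (= 2 * Tprop, Tprop = 10 ms)
Time until first ACK returns = Ttrans + RTT = 2 + 20 = 22 ms
Need W * Ttrans >= Ttrans + RTT  ->  W >= (Ttrans + RTT) / Ttrans
(Ttrans + RTT) / Ttrans = 22 / 2 = 11
W_min = ceil(11) = 11

11


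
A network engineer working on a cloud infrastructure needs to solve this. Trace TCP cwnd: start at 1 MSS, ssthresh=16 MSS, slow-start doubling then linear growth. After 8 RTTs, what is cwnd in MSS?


RTT 0: cwnd = 1 MSS (initial)
RTT 1: cwnd = 2 MSS (slow start, doubled)
RTT 2: cwnd = 4 MSS (slow start, doubled)
RTT 3: cwnd = 8 MSS (slow start, doubled)
RTT 4: cwnd = 16 MSS (slow start, doubled)
RTT 5: cwnd = 17 MSS (congestion avoidance, +1)
RTT 6: cwnd = 18 MSS (congestion avoidance, +1)
RTT 7: cwnd = 19 MSS (congestion avoidance, +1)
RTT 8: cwnd = 20 MSS (congestion avoidance, +1)

20


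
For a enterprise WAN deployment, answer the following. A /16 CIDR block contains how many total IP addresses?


Given: CIDR prefix /16
Host bits = 32 - 16 = 16
Total addresses = 2^16 = 65536

65536


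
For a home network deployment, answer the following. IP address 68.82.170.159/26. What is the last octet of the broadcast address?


Given: IP = 68.82.170.159, prefix = /26
Host bits = 32 - 26 = 6
Network last octet = 159 AND mask = 128
Host part size = 2^6 - 1 = 63
Broadcast last octet = 128 OR 63 = 191

191


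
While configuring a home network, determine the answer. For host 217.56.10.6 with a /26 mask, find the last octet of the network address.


Given: IP = 217.56.10.6, prefix = /26
Subnet mask = 255.255.255.192
Last octet of IP: 6
Last octet of mask: 192
Network last octet = 6 AND 192 = 0

0


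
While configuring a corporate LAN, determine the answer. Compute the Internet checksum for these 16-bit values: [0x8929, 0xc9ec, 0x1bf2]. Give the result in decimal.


Given words: [0x8929, 0xc9ec, 0x1bf2]
Step 1: Sum all words
Raw sum = 35113 + 51692 + 7154 = 93959
Step 2: Fold carry: (28423 + 1) = 28424
One's complement = ~28424 & 0xFFFF = 37111

37111


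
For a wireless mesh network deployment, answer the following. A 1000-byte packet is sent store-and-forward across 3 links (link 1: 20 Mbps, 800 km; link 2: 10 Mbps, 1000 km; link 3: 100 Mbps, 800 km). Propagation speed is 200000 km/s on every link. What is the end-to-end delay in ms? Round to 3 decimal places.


Packet = 1000 bytes = 8000 bits. Store-and-forward: sum (t_trans + t_prop) per link.
Link 1: t_trans = 8000/(20*10^6) s = 0.4000 ms; t_prop = 800/200000 s = 4.0000 ms; subtotal = 4.4000 ms
Link 2: t_trans = 8000/(10*10^6) s = 0.8000 ms; t_prop = 1000/200000 s = 5.0000 ms; subtotal = 5.8000 ms
Link 3: t_trans = 8000/(100*10^6) s = 0.0800 ms; t_prop = 800/200000 s = 4.0000 ms; subtotal = 4.0800 ms
End-to-end = 4.4000 + 5.8000 + 4.0800 = 14.2800 ms -> 14.280 ms (3 dp)

14.280


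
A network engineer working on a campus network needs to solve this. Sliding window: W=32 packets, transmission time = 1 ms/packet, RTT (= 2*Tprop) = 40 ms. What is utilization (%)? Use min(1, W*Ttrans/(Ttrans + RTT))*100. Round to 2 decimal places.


Given: W = 32, Ttrans = 1 ms, RTT = 40 ms (= 2 * Tprop, Tprop = 20 ms)
Cycle time = Ttrans + RTT = 1 + 40 = 41 ms (first packet sent until its ACK returns)
W * Ttrans = 32 * 1 = 32 ms of sending per cycle
W * Ttrans / (Ttrans + RTT) = 32 / 41 = 0.780488
U = min(1, 0.780488) = 0.780488
U% = 78.05%

78.05


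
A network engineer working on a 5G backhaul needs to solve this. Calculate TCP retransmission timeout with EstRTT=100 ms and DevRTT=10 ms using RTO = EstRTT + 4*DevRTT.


Given: EstRTT = 100 ms, DevRTT = 10 ms
Timeout = EstRTT + 4 * DevRTT
4 * DevRTT = 4 * 10 = 40
Timeout = 100 + 40 = 140 ms

140


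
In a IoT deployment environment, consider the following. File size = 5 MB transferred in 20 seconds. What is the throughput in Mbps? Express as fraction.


Given: file = 5 MB, time = 20 s
File in Mb = 5 * 8 = 40 Mb
Throughput = 40 / 20 Mbps
Throughput = 2 Mbps

2


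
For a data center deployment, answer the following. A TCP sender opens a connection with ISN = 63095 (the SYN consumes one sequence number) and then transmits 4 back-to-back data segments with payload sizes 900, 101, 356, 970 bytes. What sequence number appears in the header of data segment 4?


The SYN occupies sequence number ISN = 63095, so the first data byte is ISN + 1 = 63096.
SEQ of data segment i = (ISN + 1) + sum of payload sizes of segments 1..i-1.
Segment 1: SEQ = 63096, payload = 900 bytes
Segment 2: SEQ = 63996, payload = 101 bytes
Segment 3: SEQ = 64097, payload = 356 bytes
Segment 4: SEQ = 64453, payload = 970 bytes
SEQ of segment 4 = 63096 + 900 + 101 + 356 = 64453

64453


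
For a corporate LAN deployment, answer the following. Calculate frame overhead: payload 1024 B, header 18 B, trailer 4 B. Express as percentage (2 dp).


Given: payload = 1024 B, header = 18 B, trailer = 4 B
Overhead bytes = header + trailer = 18 + 4 = 22
Total frame = payload + overhead = 1024 + 22 = 1046
Overhead % = 22 / 1046 * 100 = 2.1033% -> 2.10% (2 dp)

2.10


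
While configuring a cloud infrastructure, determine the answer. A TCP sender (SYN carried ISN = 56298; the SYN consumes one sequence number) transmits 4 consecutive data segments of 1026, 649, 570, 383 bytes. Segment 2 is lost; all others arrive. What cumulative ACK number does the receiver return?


SYN uses sequence number 56298; first data byte = ISN + 1 = 56299.
Segment 1: SEQ = 56299, len = 1026 B, covers [56299, 57324]
Segment 2: SEQ = 57325, len = 649 B, covers [57325, 57973] [LOST]
Segment 3: SEQ = 57974, len = 570 B, covers [57974, 58543]
Segment 4: SEQ = 58544, len = 383 B, covers [58544, 58926]
In-order data received: bytes [56299, 57324] (segments 1..1).
Segment 2 missing -> gap begins at byte 57325; later segments buffered out of order.
Cumulative ACK = next expected in-order byte = 56299 + 1026 = 57325

57325


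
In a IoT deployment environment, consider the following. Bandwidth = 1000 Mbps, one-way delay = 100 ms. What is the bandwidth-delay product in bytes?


Given: bandwidth = 1000 Mbps, delay = 100 ms
BDP in bits = 1000 * 10^6 * 100 / 1000
BDP in bits = 100000000
BDP in bytes = 100000000 / 8 = 12500000

12500000


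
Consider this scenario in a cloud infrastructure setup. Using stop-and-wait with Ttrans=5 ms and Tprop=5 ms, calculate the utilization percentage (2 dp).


Given: Ttrans = 5 ms, Tprop = 5 ms
RTT = 2 * Tprop = 2 * 5 = 10 ms
U = Ttrans / (Ttrans + RTT)
U = 5 / (5 + 10)
U = 5 / 15 = 0.333333
U% = 33.33%

33.33


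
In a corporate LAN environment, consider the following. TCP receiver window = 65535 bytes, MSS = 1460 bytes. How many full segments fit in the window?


Given: RWND = 65535 bytes, MSS = 1460 bytes
Full segments = floor(RWND / MSS)
Full segments = floor(65535 / 1460)
Full segments = floor(44.887) = 44

44


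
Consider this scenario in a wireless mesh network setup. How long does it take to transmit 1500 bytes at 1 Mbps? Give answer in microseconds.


Given: packet = 1500 bytes, bandwidth = 1 Mbps
Packet in bits = 1500 * 8 = 12000 bits
Bandwidth = 1 * 10^6 = 1000000 bps
Time = 12000 / 1000000 seconds
Time in us = 12000 * 10^6 / 1000000 = 12000

12000


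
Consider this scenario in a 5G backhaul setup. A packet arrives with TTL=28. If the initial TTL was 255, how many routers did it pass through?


Given: initial TTL = 255, received TTL = 28
Hops = initial TTL - received TTL
Hops = 255 - 28 = 227

227


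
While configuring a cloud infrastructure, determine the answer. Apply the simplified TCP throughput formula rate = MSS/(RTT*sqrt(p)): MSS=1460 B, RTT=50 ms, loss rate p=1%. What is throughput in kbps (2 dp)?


Given: MSS = 1460 bytes, RTT = 50 ms, loss = 1%
RTT in seconds = 50 / 1000 = 0.05
Loss rate = 1% = 0.01
sqrt(loss) = sqrt(0.01) = 0.1
Throughput (bytes/s) = 1460 / (0.05 * 0.1) = 292000.0000
Throughput (kbps) = 292000.0000 * 8 / 1000 = 2336.000000 -> 2336.00 kbps (2 dp)

2336.00


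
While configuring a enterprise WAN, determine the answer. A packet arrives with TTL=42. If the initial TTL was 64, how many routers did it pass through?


Given: initial TTL = 64, received TTL = 42
Hops = initial TTL - received TTL
Hops = 64 - 42 = 22

22


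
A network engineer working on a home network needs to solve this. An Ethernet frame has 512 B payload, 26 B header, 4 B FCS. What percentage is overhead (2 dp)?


Given: payload = 512 B, header = 26 B, trailer = 4 B
Overhead bytes = header + trailer = 26 + 4 = 30
Total frame = payload + overhead = 512 + 30 = 542
Overhead % = 30 / 542 * 100 = 5.5351% -> 5.54% (2 dp)

5.54


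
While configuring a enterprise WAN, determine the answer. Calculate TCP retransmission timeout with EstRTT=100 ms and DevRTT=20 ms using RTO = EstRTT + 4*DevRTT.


Given: EstRTT = 100 ms, DevRTT = 20 ms
Timeout = EstRTT + 4 * DevRTT
4 * DevRTT = 4 * 20 = 80
Timeout = 100 + 80 = 180 ms

180


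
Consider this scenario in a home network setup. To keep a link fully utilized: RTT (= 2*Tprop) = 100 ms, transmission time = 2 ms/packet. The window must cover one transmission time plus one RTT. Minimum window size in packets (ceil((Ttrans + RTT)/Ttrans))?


Given: Ttrans = 2 ms, RTT = 100 ms (= 2 * Tprop, Tprop = 50 ms)
Time until first ACK returns = Ttrans + RTT = 2 + 100 = 102 ms
Need W * Ttrans >= Ttrans + RTT  ->  W >= (Ttrans + RTT) / Ttrans
(Ttrans + RTT) / Ttrans = 102 / 2 = 51
W_min = ceil(51) = 51

51


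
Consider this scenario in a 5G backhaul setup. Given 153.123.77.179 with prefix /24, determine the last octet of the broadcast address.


Given: IP = 153.123.77.179, prefix = /24
Host bits = 32 - 24 = 8
Network last octet = 179 AND mask = 0
Host part size = 2^8 - 1 = 255
Broadcast last octet = 0 OR 255 = 255

255


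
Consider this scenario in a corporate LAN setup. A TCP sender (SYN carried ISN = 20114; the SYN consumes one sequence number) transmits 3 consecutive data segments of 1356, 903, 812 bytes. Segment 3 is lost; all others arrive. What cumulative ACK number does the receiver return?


SYN uses sequence number 20114; first data byte = ISN + 1 = 20115.
Segment 1: SEQ = 20115, len = 1356 B, covers [20115, 21470]
Segment 2: SEQ = 21471, len = 903 B, covers [21471, 22373]
Segment 3: SEQ = 22374, len = 812 B, covers [22374, 23185] [LOST]
In-order data received: bytes [20115, 22373] (segments 1..2).
Segment 3 missing -> gap begins at byte 22374.
Cumulative ACK = next expected in-order byte = 20115 + 1356 + 903 = 22374

22374


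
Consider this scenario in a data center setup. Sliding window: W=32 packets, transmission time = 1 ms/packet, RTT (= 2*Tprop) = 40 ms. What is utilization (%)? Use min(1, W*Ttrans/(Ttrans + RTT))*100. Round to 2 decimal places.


Given: W = 32, Ttrans = 1 ms, RTT = 40 ms (= 2 * Tprop, Tprop = 20 ms)
Cycle time = Ttrans + RTT = 1 + 40 = 41 ms (first packet sent until its ACK returns)
W * Ttrans = 32 * 1 = 32 ms of sending per cycle
W * Ttrans / (Ttrans + RTT) = 32 / 41 = 0.780488
U = min(1, 0.780488) = 0.780488
U% = 78.05%

78.05


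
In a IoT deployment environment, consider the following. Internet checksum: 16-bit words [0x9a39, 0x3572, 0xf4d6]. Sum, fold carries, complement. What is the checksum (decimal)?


Given words: [0x9a39, 0x3572, 0xf4d6]
Step 1: Sum all words
Raw sum = 39481 + 13682 + 62678 = 115841
Step 2: Fold carry: (50305 + 1) = 50306
One's complement = ~50306 & 0xFFFF = 15229

15229
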